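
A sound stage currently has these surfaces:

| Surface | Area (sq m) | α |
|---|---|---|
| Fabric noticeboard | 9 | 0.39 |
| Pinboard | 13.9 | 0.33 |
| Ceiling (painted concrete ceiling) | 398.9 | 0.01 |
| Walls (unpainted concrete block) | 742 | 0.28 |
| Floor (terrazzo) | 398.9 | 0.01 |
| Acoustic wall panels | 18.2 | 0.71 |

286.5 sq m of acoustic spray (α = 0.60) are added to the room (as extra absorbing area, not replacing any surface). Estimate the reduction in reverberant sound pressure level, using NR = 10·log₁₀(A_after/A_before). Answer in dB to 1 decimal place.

A_before = Σ Sᵢαᵢ = 9×0.39 + 13.9×0.33 + 398.9×0.01 + 742×0.28 + 398.9×0.01 + 18.2×0.71 = 236.757 sabins.
Added absorption = 286.5 × 0.60 = 171.900 sabins.
A_after = 236.757 + 171.900 = 408.657 sabins.
NR = 10·log₁₀(408.657/236.757) = 2.4 dB.

2.4 dB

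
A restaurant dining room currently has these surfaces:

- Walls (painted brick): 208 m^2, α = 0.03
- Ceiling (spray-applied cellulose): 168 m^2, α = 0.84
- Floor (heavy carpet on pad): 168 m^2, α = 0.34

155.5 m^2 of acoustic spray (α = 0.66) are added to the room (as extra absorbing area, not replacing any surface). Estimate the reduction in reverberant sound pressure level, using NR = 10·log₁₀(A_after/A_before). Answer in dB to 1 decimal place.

Equivalent absorption area: A_before = 208·0.03 + 168·0.84 + 168·0.34 = 204.480 m^2.
Treatment contributes 155.5·0.66 = 102.630 sabins.
A_after = 204.480 + 102.630 = 307.110 sabins.
NR = 10·log₁₀(307.110/204.480) = 1.8 dB.

1.8 dB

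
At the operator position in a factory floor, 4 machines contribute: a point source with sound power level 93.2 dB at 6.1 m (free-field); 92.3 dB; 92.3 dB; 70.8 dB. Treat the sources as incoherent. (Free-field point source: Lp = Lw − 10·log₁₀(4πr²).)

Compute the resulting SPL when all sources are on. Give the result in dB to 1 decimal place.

95.3 dB

Source at 6.1 m: Lp = 93.2 − 10·log₁₀(4π·6.1²) = 93.2 − 10·log₁₀(467.595) = 66.5 dB.
Converting to relative power and adding: 10^(66.5/10) + 10^(92.3/10) + 10^(92.3/10) + 10^(70.8/10) = 3.413e+09.
Back to dB: 10·log₁₀ Σ = 95.3 dB.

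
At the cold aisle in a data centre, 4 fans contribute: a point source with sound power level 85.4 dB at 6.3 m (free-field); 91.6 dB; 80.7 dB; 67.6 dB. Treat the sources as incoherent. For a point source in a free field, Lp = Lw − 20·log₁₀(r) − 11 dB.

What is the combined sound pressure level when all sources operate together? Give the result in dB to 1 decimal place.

92.0 dB

Source at 6.3 m: Lp = 85.4 − 20·log₁₀(6.3) − 11 = 58.4 dB.
Sum in the linear (power) domain: Σ 10^(Lᵢ/10) = 10^(58.4/10) + 10^(91.6/10) + 10^(80.7/10) + 10^(67.6/10) = 1.569e+09.
Back to dB: 10·log₁₀ Σ = 92.0 dB.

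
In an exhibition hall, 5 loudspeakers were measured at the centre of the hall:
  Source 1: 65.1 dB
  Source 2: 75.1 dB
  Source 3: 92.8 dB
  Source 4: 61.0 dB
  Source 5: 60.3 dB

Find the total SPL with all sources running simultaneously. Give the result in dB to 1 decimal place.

92.9 dB

Sum in the linear (power) domain: Σ 10^(Lᵢ/10) = 10^(65.1/10) + 10^(75.1/10) + 10^(92.8/10) + 10^(61.0/10) + 10^(60.3/10) = 1.943e+09.
Combined level = 10 log₁₀(1.943e+09) = 92.9 dB.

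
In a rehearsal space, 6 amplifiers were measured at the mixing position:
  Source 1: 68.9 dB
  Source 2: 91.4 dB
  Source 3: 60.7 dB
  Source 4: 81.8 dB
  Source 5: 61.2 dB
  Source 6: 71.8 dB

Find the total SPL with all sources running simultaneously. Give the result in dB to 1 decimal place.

91.9 dB

Converting to relative power and adding: 10^(68.9/10) + 10^(91.4/10) + 10^(60.7/10) + 10^(81.8/10) + 10^(61.2/10) + 10^(71.8/10) = 1.557e+09.
Combined level = 10 log₁₀(1.557e+09) = 91.9 dB.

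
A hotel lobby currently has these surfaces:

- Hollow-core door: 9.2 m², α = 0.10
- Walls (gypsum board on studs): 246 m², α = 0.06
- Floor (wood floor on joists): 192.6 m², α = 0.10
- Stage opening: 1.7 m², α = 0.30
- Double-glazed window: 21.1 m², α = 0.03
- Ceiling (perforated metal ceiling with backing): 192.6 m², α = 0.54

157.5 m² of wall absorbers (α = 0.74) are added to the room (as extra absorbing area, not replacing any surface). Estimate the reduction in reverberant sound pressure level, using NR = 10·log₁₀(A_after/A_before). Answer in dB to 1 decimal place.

2.6 dB

A_before = Σ Sᵢαᵢ = 9.2·0.10 + 246·0.06 + 192.6·0.10 + 1.7·0.30 + 21.1·0.03 + 192.6·0.54 = 140.087 sabins.
Added absorption = 157.5 × 0.74 = 116.550 sabins.
New total A_after = 256.637 sabins.
NR = 10·log₁₀(256.637/140.087) = 2.6 dB.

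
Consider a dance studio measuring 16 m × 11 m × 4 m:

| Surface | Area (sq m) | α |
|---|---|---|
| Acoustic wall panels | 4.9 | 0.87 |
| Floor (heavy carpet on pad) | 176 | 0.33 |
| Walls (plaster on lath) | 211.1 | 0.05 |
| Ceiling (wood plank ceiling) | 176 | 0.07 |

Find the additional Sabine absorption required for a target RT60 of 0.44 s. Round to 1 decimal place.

172.4 sabins

A₁ = Σ Sᵢαᵢ = 4.9·0.87 + 176·0.33 + 211.1·0.05 + 176·0.07 = 85.218 sabins.
For T = 0.44 s, need A₂ = 0.161·V/T = 0.161·704/0.44 = 257.600 sabins.
Shortfall: 257.600 − 85.218 = 172.4 sabins.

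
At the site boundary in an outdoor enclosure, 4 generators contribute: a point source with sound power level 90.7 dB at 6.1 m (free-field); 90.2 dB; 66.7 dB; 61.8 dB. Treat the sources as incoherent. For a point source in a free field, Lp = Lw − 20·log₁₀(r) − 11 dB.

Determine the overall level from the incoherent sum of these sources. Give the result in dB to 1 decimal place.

Source at 6.1 m: Lp = 90.7 − 20·log₁₀(6.1) − 11 = 64.0 dB.
Converting to relative power and adding: 10^(64.0/10) + 10^(90.2/10) + 10^(66.7/10) + 10^(61.8/10) = 1.056e+09.
Combined level = 10 log₁₀(1.056e+09) = 90.2 dB.

90.2 dB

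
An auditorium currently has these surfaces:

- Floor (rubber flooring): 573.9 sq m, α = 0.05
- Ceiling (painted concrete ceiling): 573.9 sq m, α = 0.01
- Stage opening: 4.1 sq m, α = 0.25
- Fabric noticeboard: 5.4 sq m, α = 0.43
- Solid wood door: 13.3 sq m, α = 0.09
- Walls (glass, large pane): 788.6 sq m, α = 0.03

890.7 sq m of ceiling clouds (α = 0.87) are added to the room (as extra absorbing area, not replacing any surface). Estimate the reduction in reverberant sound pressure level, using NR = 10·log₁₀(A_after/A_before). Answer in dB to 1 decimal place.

Equivalent absorption area: A_before = 573.9×0.05 + 573.9×0.01 + 4.1×0.25 + 5.4×0.43 + 13.3×0.09 + 788.6×0.03 = 62.636 sq m.
Added absorption = 890.7 × 0.87 = 774.909 sabins.
New total A_after = 837.545 sabins.
Reduction = 10 log₁₀(A_after/A_before) = 10 log₁₀(13.3716) = 11.3 dB.

11.3 dB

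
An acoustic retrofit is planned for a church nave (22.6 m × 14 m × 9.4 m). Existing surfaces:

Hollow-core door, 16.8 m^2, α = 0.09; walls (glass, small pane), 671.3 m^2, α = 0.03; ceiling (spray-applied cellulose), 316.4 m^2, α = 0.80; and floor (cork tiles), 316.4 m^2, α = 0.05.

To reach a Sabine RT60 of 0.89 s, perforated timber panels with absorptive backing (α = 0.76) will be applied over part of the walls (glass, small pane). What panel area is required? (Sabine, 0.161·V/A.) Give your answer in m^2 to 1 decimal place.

Equivalent absorption area: A₁ = 16.8·0.09 + 671.3·0.03 + 316.4·0.80 + 316.4·0.05 = 290.591 m^2.
Required A₂ = 0.161·2974.16/0.89 = 538.022 sabins.
ΔA needed = 538.022 − 290.591 = 247.431 sabins.
Each m^2 of panel replacing the walls (glass, small pane) adds (0.76 − 0.03) = 0.73 sabins.
Panel area = 247.431 / 0.73 = 338.9 m^2.

338.9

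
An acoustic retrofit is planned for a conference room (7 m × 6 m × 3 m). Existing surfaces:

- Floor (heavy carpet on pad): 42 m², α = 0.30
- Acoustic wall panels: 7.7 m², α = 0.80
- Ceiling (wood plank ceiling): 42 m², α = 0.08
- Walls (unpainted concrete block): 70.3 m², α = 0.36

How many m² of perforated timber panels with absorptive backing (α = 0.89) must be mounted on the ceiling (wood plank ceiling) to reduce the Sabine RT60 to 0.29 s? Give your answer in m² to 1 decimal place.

Total absorption A₁ = 42·0.30 + 7.7·0.80 + 42·0.08 + 70.3·0.36
  = 12.600 + 6.160 + 3.360 + 25.308 = 47.428 m² sabins.
V = 126 m³. Target absorption A₂ = 0.161 × 126 / 0.29 = 69.952 sabins.
Absorption to add: 69.952 − 47.428 = 22.524 sabins.
Net gain per m²: Δα = 0.89 − 0.08 = 0.81.
Area = ΔA/Δα = 22.524/0.81 = 27.8 m².

27.8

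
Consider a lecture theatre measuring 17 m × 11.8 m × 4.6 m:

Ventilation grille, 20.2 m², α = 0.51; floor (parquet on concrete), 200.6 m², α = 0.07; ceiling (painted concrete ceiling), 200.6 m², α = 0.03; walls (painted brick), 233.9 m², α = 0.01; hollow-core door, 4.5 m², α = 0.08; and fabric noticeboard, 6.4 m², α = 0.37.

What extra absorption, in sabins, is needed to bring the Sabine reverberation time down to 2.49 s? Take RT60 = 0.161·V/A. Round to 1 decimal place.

A₁ = Σ Sᵢαᵢ = 20.2·0.51 + 200.6·0.07 + 200.6·0.03 + 233.9·0.01 + 4.5·0.08 + 6.4·0.37 = 35.429 sabins.
Target A₂ = 0.161·922.76/2.49 = 59.664 sabins (V = 922.76 m³).
Additional absorption ΔA = 59.664 − 35.429 = 24.2 sabins.

24.2 sabins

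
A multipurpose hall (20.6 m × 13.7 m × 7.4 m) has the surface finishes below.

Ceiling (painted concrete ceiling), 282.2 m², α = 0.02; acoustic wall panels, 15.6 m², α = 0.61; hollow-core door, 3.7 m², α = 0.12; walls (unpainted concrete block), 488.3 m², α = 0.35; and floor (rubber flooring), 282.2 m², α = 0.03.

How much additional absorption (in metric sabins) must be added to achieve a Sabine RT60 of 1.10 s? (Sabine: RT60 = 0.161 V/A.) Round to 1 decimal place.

110.7 sabins

A₁ = Σ Sᵢαᵢ = 282.2×0.02 + 15.6×0.61 + 3.7×0.12 + 488.3×0.35 + 282.2×0.03 = 194.975 sabins.
Target A₂ = 0.161·2088.428/1.10 = 305.670 sabins (V = 2088.428 m³).
Additional absorption ΔA = 305.670 − 194.975 = 110.7 sabins.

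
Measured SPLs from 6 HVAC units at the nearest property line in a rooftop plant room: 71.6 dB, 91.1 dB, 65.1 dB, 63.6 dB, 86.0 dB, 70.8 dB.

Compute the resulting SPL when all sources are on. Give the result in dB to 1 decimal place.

92.4 dB

Σ 10^(Lᵢ/10) = 1.718e+09.
Combined level = 10 log₁₀(1.718e+09) = 92.4 dB.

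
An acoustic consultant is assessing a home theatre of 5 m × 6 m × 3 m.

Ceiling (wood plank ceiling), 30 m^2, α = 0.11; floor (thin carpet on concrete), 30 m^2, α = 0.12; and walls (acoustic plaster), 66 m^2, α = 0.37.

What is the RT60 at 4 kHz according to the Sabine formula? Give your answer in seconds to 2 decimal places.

0.46 sec

Equivalent absorption area: A = 30*0.11 + 30*0.12 + 66*0.37 = 31.320 m^2.
Volume V = 5 × 6 × 3 = 90 m³.
RT60 = 0.161 · V / A = 0.161 × 90 / 31.320 = 0.46 s.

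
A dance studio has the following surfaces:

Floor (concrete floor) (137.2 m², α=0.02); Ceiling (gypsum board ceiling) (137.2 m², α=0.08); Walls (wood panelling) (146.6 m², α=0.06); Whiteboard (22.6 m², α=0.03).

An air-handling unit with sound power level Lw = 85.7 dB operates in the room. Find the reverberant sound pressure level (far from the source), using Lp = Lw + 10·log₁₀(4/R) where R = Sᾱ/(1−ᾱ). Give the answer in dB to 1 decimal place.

77.8 dB

Σ(Sᵢαᵢ) = 137.2×0.02 + 137.2×0.08 + 146.6×0.06 + 22.6×0.03 = 23.194; total area S = 443.6 m².
ᾱ = 0.0523, so room constant R = A/(1−ᾱ) = 24.474 m².
Lp = 85.7 + 10·log₁₀(4/24.474) = 85.7 + (-7.87) = 77.8 dB.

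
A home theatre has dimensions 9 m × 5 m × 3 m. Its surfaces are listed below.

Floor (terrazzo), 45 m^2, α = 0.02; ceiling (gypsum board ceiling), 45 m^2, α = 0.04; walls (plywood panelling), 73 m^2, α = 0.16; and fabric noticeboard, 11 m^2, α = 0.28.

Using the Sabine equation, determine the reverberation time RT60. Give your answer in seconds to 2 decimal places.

1.24 seconds

A = Σ Sᵢαᵢ = 45*0.02 + 45*0.04 + 73*0.16 + 11*0.28 = 17.460 sabins.
Room volume: 135 m³.
T = 0.161 V/A = 0.161·135/17.460 = 1.24 s.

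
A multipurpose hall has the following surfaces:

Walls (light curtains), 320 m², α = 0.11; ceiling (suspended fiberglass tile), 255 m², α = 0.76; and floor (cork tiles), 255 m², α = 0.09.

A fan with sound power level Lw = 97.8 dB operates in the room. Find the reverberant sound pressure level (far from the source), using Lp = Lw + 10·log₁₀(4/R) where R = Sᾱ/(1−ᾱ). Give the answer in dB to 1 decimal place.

78.2 dB

A = 251.950 sabins; S = 830.0 m².
ᾱ = 0.3036, so room constant R = A/(1−ᾱ) = 361.789 m².
Lp = Lw + 10 log₁₀(4/R) = 97.8 -19.56 = 78.2 dB.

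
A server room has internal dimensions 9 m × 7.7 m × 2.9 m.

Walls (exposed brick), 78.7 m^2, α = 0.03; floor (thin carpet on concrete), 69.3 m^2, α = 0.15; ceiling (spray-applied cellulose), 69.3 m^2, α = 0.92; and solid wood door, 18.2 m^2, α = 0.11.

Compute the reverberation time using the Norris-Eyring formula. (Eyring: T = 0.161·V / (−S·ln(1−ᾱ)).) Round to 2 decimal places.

0.34 seconds

Total surface area S = 78.7 + 69.3 + 69.3 + 18.2 = 235.5 m^2.
Σ(Sᵢαᵢ) = 78.7·0.03 + 69.3·0.15 + 69.3·0.92 + 18.2·0.11 = 78.514.
ᾱ = 78.514 / 235.5 = 0.3334.
−S·ln(1−ᾱ) = −235.5 × ln(1 − 0.3334) = 95.511.
V = 9 × 7.7 × 2.9 = 200.97 m³.
T = 0.161·V/[−S·ln(1−ᾱ)] = 0.161·200.97/95.511 = 0.34 s.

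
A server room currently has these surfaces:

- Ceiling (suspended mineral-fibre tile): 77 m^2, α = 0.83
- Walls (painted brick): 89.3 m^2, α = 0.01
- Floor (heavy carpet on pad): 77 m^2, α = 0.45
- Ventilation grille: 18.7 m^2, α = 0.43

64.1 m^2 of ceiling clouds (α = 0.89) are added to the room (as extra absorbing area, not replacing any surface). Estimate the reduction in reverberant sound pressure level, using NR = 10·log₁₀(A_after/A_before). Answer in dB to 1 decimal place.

Equivalent absorption area: A_before = 77×0.83 + 89.3×0.01 + 77×0.45 + 18.7×0.43 = 107.494 m^2.
Added absorption = 64.1 × 0.89 = 57.049 sabins.
A_after = 107.494 + 57.049 = 164.543 sabins.
NR = 10·log₁₀(164.543/107.494) = 1.8 dB.

1.8 dB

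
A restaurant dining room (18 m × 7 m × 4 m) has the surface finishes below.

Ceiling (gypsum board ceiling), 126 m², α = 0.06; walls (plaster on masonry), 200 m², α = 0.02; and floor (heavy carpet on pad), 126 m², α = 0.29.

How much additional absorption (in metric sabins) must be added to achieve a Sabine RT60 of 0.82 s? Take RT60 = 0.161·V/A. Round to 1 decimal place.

50.9 sabins

A₁ = Σ Sᵢαᵢ = 126×0.06 + 200×0.02 + 126×0.29 = 48.100 sabins.
For T = 0.82 s, need A₂ = 0.161·V/T = 0.161·504/0.82 = 98.956 sabins.
ΔA = A₂ − A₁ = 98.956 − 48.100 = 50.9 sabins.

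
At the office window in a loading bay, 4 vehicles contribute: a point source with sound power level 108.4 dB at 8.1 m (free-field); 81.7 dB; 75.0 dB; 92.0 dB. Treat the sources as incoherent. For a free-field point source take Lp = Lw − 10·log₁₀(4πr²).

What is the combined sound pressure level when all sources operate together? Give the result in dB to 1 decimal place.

Source at 8.1 m: Lp = 108.4 − 10·log₁₀(4π·8.1²) = 108.4 − 10·log₁₀(824.480) = 79.2 dB.
Sum in the linear (power) domain: Σ 10^(Lᵢ/10) = 10^(79.2/10) + 10^(81.7/10) + 10^(75.0/10) + 10^(92.0/10) = 1.848e+09.
Combined level = 10 log₁₀(1.848e+09) = 92.7 dB.

92.7 dB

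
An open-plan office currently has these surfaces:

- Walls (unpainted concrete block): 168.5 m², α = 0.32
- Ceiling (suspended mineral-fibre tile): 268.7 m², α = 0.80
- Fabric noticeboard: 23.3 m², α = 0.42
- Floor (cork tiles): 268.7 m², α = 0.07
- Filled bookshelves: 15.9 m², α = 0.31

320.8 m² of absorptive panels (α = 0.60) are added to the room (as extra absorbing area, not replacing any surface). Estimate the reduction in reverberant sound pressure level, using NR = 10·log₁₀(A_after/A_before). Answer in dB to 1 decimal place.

2.1 dB

Total absorption A_before = 168.5*0.32 + 268.7*0.80 + 23.3*0.42 + 268.7*0.07 + 15.9*0.31
  = 53.920 + 214.960 + 9.786 + 18.809 + 4.929 = 302.404 m² sabins.
Treatment contributes 320.8·0.60 = 192.480 sabins.
New total A_after = 494.884 sabins.
NR = 10·log₁₀(494.884/302.404) = 2.1 dB.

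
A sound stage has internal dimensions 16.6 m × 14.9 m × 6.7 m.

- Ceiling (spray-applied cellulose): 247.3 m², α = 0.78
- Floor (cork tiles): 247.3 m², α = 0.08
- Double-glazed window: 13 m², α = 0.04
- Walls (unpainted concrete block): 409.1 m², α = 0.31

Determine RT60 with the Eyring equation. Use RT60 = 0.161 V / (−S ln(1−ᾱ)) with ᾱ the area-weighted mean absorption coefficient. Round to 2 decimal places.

S = Σ Sᵢ = 916.7 m².
Absorption A = 247.3×0.78 + 247.3×0.08 + 13×0.04 + 409.1×0.31 = 340.019 sabins.
Mean coefficient ᾱ = A/S = 0.3709.
−S·ln(1−ᾱ) = −916.7 × ln(1 − 0.3709) = 424.858.
V = 16.6 × 14.9 × 6.7 = 1657.178 m³.
RT60 = 0.161 × 1657.178 / 424.858 = 0.63 s.

0.63 s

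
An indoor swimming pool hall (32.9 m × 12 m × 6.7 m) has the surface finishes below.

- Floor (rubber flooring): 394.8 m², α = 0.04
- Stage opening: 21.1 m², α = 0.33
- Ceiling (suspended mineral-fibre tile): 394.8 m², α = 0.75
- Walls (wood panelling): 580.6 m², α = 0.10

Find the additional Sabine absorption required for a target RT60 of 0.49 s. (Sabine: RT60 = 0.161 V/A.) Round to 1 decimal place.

492.2 sabins

Total absorption A₁ = 394.8×0.04 + 21.1×0.33 + 394.8×0.75 + 580.6×0.10
  = 15.792 + 6.963 + 296.100 + 58.060 = 376.915 m² sabins.
V = 2645.16 m³. Required absorption A₂ = 0.161 × 2645.16 / 0.49 = 869.124 sabins.
ΔA = A₂ − A₁ = 869.124 − 376.915 = 492.2 sabins.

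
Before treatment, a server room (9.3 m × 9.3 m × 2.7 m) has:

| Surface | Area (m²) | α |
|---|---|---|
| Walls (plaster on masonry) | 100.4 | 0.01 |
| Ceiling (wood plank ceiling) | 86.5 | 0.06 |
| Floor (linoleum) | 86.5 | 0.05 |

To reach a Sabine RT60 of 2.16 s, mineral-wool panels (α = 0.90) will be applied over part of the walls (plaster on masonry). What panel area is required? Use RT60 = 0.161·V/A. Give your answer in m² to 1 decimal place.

A₁ = Σ Sᵢαᵢ = 100.4×0.01 + 86.5×0.06 + 86.5×0.05 = 10.519 sabins.
Required A₂ = 0.161·233.523/2.16 = 17.406 sabins.
Absorption to add: 17.406 − 10.519 = 6.887 sabins.
Net gain per m²: Δα = 0.90 − 0.01 = 0.89.
Area = ΔA/Δα = 6.887/0.89 = 7.7 m².

7.7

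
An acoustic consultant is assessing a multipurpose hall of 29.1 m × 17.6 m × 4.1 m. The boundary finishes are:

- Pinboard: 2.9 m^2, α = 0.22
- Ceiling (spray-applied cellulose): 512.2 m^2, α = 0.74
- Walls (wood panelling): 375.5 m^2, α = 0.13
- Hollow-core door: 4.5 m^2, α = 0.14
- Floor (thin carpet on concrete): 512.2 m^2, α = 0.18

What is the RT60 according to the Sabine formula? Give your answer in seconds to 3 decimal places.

A = Σ Sᵢαᵢ = 2.9·0.22 + 512.2·0.74 + 375.5·0.13 + 4.5·0.14 + 512.2·0.18 = 521.307 sabins.
Volume V = 29.1 × 17.6 × 4.1 = 2099.856 m³.
RT60 = 0.161 · V / A = 0.161 × 2099.856 / 521.307 = 0.649 s.

0.649 seconds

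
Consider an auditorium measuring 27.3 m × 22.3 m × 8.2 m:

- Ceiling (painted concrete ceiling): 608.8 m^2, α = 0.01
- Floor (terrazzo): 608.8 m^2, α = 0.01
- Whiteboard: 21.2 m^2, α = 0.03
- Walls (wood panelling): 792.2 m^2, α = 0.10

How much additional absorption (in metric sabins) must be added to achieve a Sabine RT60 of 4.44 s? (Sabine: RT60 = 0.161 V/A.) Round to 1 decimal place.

89.0 sabins

Total absorption A₁ = 608.8×0.01 + 608.8×0.01 + 21.2×0.03 + 792.2×0.10
  = 6.088 + 6.088 + 0.636 + 79.220 = 92.032 m^2 sabins.
For T = 4.44 s, need A₂ = 0.161·V/T = 0.161·4992.078/4.44 = 181.019 sabins.
Shortfall: 181.019 − 92.032 = 89.0 sabins.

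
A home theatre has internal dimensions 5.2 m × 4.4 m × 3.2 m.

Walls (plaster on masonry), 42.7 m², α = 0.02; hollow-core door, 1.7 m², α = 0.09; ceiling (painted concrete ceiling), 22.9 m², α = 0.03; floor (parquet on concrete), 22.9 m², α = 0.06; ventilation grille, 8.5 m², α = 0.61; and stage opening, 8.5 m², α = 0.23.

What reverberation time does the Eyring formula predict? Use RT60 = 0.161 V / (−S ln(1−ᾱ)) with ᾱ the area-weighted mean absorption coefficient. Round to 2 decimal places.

S = Σ Sᵢ = 107.2 m².
Absorption A = 42.7×0.02 + 1.7×0.09 + 22.9×0.03 + 22.9×0.06 + 8.5×0.61 + 8.5×0.23 = 10.208 sabins.
Mean coefficient ᾱ = A/S = 0.0952.
−S·ln(1−ᾱ) = −107.2 × ln(1 − 0.0952) = 10.724.
V = 5.2 × 4.4 × 3.2 = 73.216 m³.
T = 0.161·V/[−S·ln(1−ᾱ)] = 0.161·73.216/10.724 = 1.10 s.

1.10 seconds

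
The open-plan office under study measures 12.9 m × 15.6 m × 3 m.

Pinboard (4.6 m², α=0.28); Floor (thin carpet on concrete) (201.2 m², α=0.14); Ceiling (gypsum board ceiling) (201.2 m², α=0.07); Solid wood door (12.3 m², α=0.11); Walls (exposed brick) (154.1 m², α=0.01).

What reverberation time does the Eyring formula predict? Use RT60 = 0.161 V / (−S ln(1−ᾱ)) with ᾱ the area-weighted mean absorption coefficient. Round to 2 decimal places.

2.01 sec

S = Σ Sᵢ = 573.4 m².
Absorption A = 4.6·0.28 + 201.2·0.14 + 201.2·0.07 + 12.3·0.11 + 154.1·0.01 = 46.434 sabins.
Mean coefficient ᾱ = A/S = 0.0810.
−S·ln(1−ᾱ) = −573.4 × ln(1 − 0.0810) = 48.435.
V = 12.9 × 15.6 × 3 = 603.72 m³.
T = 0.161·V/[−S·ln(1−ᾱ)] = 0.161·603.72/48.435 = 2.01 s.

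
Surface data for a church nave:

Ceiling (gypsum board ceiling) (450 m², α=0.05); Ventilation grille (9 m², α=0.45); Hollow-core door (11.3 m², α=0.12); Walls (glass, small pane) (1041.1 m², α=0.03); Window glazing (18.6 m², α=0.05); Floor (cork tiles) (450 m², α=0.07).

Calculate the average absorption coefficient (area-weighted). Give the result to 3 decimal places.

S = Σ Sᵢ = 450 + 9 + 11.3 + 1041.1 + 18.6 + 450 = 1980.0 m².
Weighted sum Σ Sα = 91.569.
ᾱ = A/S = 0.046.

0.046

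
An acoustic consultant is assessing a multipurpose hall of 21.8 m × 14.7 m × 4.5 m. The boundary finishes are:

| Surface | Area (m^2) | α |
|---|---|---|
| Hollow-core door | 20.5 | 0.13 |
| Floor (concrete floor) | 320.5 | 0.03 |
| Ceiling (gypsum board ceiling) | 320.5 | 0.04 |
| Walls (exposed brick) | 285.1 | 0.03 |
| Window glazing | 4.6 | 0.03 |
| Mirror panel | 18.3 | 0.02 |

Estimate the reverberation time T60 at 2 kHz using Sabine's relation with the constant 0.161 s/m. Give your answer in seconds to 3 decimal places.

6.797 s

A = Σ Sᵢαᵢ = 20.5·0.13 + 320.5·0.03 + 320.5·0.04 + 285.1·0.03 + 4.6·0.03 + 18.3·0.02 = 34.157 sabins.
V = 21.8·14.7·4.5 = 1442.07 m³.
RT60 = 0.161 · V / A = 0.161 × 1442.07 / 34.157 = 6.797 s.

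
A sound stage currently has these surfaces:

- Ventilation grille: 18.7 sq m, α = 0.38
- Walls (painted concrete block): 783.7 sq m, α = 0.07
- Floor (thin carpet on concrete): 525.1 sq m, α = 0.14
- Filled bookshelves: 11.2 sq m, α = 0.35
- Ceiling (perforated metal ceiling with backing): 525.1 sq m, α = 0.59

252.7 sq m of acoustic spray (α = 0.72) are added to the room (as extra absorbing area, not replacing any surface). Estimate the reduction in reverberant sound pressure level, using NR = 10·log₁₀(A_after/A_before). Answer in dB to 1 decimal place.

Summing Sᵢαᵢ: 7.106 + 54.859 + 73.514 + 3.920 + 309.809 → A_before = 449.208 sabins.
Added absorption = 252.7 × 0.72 = 181.944 sabins.
A_after = 449.208 + 181.944 = 631.152 sabins.
NR = 10·log₁₀(631.152/449.208) = 1.5 dB.

1.5 dB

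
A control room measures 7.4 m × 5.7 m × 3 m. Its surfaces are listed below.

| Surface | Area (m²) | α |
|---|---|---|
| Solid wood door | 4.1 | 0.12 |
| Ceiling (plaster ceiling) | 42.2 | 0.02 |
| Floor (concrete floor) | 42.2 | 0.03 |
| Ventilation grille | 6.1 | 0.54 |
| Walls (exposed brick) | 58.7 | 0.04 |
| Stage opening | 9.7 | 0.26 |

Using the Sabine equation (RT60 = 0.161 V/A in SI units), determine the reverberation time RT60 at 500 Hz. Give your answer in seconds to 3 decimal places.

1.892 s

Summing Sᵢαᵢ: 0.492 + 0.844 + 1.266 + 3.294 + 2.348 + 2.522 → A = 10.766 sabins.
Volume V = 7.4 × 5.7 × 3 = 126.54 m³.
Sabine: RT60 = 0.161 × 126.54 / 10.766 = 1.892 s.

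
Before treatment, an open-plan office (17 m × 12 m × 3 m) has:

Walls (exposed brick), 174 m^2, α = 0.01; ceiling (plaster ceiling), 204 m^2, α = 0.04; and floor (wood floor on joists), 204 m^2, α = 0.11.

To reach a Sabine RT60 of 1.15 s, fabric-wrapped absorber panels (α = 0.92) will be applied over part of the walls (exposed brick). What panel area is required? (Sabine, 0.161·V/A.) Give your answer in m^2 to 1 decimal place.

58.6

Equivalent absorption area: A₁ = 174×0.01 + 204×0.04 + 204×0.11 = 32.340 m^2.
Required A₂ = 0.161·612/1.15 = 85.680 sabins.
ΔA needed = 85.680 − 32.340 = 53.340 sabins.
Net gain per m^2: Δα = 0.92 − 0.01 = 0.91.
Area = ΔA/Δα = 53.340/0.91 = 58.6 m^2.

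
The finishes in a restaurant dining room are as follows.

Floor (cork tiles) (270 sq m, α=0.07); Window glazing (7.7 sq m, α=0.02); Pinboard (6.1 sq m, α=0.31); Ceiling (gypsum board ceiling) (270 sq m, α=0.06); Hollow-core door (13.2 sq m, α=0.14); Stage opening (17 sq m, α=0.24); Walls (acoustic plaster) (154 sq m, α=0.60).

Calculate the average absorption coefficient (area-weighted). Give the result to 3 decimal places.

S = Σ Sᵢ = 270 + 7.7 + 6.1 + 270 + 13.2 + 17 + 154 = 738.0 sq m.
A = 270*0.07 + 7.7*0.02 + 6.1*0.31 + 270*0.06 + 13.2*0.14 + 17*0.24 + 154*0.60 = 135.473 sabins.
ᾱ = 135.473 / 738.0 = 0.184.

0.184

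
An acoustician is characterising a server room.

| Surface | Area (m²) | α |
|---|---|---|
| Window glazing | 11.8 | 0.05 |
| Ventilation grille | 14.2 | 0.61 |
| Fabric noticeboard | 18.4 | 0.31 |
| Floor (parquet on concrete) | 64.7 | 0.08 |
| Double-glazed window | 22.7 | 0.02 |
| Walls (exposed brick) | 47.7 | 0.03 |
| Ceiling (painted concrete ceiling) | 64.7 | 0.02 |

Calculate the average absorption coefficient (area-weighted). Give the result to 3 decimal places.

0.095

Total surface area S = 244.2 m².
Weighted sum Σ Sα = 23.311.
ᾱ = 23.311 / 244.2 = 0.095.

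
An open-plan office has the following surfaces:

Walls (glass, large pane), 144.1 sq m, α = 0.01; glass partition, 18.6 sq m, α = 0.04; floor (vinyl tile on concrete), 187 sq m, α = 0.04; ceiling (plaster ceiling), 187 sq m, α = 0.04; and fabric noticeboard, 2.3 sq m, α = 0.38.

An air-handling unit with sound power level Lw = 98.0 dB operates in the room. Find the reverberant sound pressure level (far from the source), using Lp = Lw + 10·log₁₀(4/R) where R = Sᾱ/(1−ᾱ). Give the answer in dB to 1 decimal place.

91.3 dB

A = 18.019 sabins; S = 539.0 sq m.
ᾱ = 18.019/539.0 = 0.0334; R = Sᾱ/(1−ᾱ) = 18.019/(1−0.0334) = 18.642 sq m.
Lp = Lw + 10 log₁₀(4/R) = 98.0 -6.68 = 91.3 dB.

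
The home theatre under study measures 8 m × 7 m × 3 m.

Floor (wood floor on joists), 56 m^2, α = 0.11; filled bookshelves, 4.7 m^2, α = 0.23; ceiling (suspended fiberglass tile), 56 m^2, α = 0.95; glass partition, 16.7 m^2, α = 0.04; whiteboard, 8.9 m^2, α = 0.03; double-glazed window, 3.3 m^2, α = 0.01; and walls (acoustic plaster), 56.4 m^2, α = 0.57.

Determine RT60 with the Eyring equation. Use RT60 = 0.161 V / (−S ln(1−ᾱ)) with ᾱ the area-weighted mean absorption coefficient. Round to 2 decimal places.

S = Σ Sᵢ = 202.0 m^2.
Absorption A = 56·0.11 + 4.7·0.23 + 56·0.95 + 16.7·0.04 + 8.9·0.03 + 3.3·0.01 + 56.4·0.57 = 93.557 sabins.
ᾱ = 93.557 / 202.0 = 0.4632.
−S·ln(1−ᾱ) = −202.0 × ln(1 − 0.4632) = 125.670.
V = 8 × 7 × 3 = 168 m³.
T = 0.161·V/[−S·ln(1−ᾱ)] = 0.161·168/125.670 = 0.22 s.

0.22 sec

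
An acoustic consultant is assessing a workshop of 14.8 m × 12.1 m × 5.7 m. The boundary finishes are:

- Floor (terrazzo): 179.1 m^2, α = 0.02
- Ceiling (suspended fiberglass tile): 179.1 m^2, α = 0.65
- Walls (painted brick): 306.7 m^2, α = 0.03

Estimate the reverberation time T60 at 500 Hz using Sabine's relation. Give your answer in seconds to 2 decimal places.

A = Σ Sᵢαᵢ = 179.1·0.02 + 179.1·0.65 + 306.7·0.03 = 129.198 sabins.
V = 14.8·12.1·5.7 = 1020.756 m³.
RT60 = 0.161 · V / A = 0.161 × 1020.756 / 129.198 = 1.27 s.

1.27 sec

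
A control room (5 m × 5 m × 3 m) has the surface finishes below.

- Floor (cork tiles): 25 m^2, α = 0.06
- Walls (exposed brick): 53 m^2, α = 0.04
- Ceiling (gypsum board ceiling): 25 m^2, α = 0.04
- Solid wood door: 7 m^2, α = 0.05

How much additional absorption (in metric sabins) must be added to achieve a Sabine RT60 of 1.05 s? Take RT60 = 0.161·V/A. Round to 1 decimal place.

Total absorption A₁ = 25×0.06 + 53×0.04 + 25×0.04 + 7×0.05
  = 1.500 + 2.120 + 1.000 + 0.350 = 4.970 m^2 sabins.
For T = 1.05 s, need A₂ = 0.161·V/T = 0.161·75/1.05 = 11.500 sabins.
Shortfall: 11.500 − 4.970 = 6.5 sabins.

6.5 sabins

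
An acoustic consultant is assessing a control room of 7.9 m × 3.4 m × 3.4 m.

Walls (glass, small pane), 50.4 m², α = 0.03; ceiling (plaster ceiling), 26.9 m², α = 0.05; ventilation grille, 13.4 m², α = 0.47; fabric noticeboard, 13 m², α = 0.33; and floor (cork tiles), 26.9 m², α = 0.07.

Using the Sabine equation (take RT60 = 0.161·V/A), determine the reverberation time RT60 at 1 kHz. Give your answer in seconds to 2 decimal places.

Total absorption A = 50.4·0.03 + 26.9·0.05 + 13.4·0.47 + 13·0.33 + 26.9·0.07
  = 1.512 + 1.345 + 6.298 + 4.290 + 1.883 = 15.328 m² sabins.
Volume V = 7.9 × 3.4 × 3.4 = 91.324 m³.
RT60 = 0.161 · V / A = 0.161 × 91.324 / 15.328 = 0.96 s.

0.96 seconds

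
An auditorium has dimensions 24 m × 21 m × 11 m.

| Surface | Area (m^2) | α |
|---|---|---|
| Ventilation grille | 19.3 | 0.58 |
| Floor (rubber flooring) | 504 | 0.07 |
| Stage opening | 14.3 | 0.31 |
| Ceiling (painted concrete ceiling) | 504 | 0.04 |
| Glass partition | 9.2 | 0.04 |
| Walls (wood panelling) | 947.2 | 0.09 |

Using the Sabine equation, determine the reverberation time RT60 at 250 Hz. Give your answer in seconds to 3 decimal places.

Equivalent absorption area: A = 19.3*0.58 + 504*0.07 + 14.3*0.31 + 504*0.04 + 9.2*0.04 + 947.2*0.09 = 156.683 m^2.
Volume V = 24 × 21 × 11 = 5544 m³.
T = 0.161 V/A = 0.161·5544/156.683 = 5.697 s.

5.697 sec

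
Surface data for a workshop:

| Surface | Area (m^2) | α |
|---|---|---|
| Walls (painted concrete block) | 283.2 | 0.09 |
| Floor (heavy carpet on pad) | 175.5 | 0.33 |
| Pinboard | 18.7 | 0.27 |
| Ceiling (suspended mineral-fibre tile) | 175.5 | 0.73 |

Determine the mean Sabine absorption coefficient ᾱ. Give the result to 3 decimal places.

0.332

Total surface area S = 652.9 m^2.
Weighted sum Σ Sα = 216.567.
ᾱ = 216.567 / 652.9 = 0.332.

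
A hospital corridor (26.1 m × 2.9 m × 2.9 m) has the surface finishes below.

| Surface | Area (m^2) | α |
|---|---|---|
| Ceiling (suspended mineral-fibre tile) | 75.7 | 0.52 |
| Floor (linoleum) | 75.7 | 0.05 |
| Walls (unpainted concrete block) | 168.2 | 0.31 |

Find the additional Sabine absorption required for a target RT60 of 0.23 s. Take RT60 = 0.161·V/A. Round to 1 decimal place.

58.4 sabins

Summing Sᵢαᵢ: 39.364 + 3.785 + 52.142 → A₁ = 95.291 sabins.
For T = 0.23 s, need A₂ = 0.161·V/T = 0.161·219.501/0.23 = 153.651 sabins.
Additional absorption ΔA = 153.651 − 95.291 = 58.4 sabins.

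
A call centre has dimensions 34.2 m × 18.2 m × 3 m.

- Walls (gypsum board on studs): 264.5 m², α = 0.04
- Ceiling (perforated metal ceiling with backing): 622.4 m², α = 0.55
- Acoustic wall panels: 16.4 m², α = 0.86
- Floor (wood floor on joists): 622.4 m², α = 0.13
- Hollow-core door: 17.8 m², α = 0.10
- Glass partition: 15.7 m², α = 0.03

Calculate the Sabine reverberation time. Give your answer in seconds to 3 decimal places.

A = Σ Sᵢαᵢ = 264.5×0.04 + 622.4×0.55 + 16.4×0.86 + 622.4×0.13 + 17.8×0.10 + 15.7×0.03 = 450.167 sabins.
V = 34.2·18.2·3 = 1867.32 m³.
RT60 = 0.161 · V / A = 0.161 × 1867.32 / 450.167 = 0.668 s.

0.668 seconds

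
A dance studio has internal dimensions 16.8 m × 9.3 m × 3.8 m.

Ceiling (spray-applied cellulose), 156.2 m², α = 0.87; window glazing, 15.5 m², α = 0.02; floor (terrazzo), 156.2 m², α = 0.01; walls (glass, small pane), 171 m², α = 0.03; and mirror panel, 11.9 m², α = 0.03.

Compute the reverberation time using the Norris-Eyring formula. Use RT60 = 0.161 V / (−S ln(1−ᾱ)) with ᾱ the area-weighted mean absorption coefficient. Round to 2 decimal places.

Total surface area S = 156.2 + 15.5 + 156.2 + 171 + 11.9 = 510.8 m².
Absorption A = 156.2×0.87 + 15.5×0.02 + 156.2×0.01 + 171×0.03 + 11.9×0.03 = 143.253 sabins.
ᾱ = 143.253 / 510.8 = 0.2804.
Eyring denominator: −S ln(1−ᾱ) = 168.084.
V = 16.8 × 9.3 × 3.8 = 593.712 m³.
RT60 = 0.161 × 593.712 / 168.084 = 0.57 s.

0.57 s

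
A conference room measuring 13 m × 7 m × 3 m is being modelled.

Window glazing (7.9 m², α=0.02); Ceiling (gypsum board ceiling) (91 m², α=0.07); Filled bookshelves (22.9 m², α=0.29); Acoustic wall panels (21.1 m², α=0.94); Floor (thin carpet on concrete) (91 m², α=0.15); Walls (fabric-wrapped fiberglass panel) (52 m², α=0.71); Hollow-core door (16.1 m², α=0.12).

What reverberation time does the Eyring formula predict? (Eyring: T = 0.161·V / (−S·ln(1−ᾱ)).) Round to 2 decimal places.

0.44 sec

Total surface area S = 7.9 + 91 + 22.9 + 21.1 + 91 + 52 + 16.1 = 302.0 m².
Σ(Sᵢαᵢ) = 7.9×0.02 + 91×0.07 + 22.9×0.29 + 21.1×0.94 + 91×0.15 + 52×0.71 + 16.1×0.12 = 85.505.
Mean coefficient ᾱ = A/S = 0.2831.
Eyring denominator: −S ln(1−ᾱ) = 100.511.
V = 13 × 7 × 3 = 273 m³.
RT60 = 0.161 × 273 / 100.511 = 0.44 s.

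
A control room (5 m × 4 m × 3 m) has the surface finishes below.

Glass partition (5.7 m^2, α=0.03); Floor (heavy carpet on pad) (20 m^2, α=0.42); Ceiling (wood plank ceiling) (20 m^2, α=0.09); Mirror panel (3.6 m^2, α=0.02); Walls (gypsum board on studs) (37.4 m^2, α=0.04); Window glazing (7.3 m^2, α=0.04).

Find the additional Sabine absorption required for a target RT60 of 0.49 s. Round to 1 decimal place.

7.5 sabins

Total absorption A₁ = 5.7·0.03 + 20·0.42 + 20·0.09 + 3.6·0.02 + 37.4·0.04 + 7.3·0.04
  = 0.171 + 8.400 + 1.800 + 0.072 + 1.496 + 0.292 = 12.231 m^2 sabins.
For T = 0.49 s, need A₂ = 0.161·V/T = 0.161·60/0.49 = 19.714 sabins.
ΔA = A₂ − A₁ = 19.714 − 12.231 = 7.5 sabins.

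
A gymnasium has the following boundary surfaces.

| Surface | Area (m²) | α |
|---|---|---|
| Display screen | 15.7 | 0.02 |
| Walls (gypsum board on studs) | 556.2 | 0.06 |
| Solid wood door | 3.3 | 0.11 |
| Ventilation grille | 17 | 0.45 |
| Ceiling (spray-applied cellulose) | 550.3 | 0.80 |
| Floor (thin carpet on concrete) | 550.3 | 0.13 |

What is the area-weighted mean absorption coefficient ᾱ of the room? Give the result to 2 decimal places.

S = Σ Sᵢ = 15.7 + 556.2 + 3.3 + 17 + 550.3 + 550.3 = 1692.8 m².
A = 15.7×0.02 + 556.2×0.06 + 3.3×0.11 + 17×0.45 + 550.3×0.80 + 550.3×0.13 = 553.478 sabins.
ᾱ = 553.478 / 1692.8 = 0.33.

0.33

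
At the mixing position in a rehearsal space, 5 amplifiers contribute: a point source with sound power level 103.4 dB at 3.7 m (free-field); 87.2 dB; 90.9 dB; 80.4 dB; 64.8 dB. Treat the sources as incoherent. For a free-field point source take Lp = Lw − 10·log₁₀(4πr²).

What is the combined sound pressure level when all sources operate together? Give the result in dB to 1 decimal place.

Source at 3.7 m: Lp = 103.4 − 10·log₁₀(4π·3.7²) = 103.4 − 10·log₁₀(172.034) = 81.0 dB.
Converting to relative power and adding: 10^(81.0/10) + 10^(87.2/10) + 10^(90.9/10) + 10^(80.4/10) + 10^(64.8/10) = 1.994e+09.
Combined level = 10 log₁₀(1.994e+09) = 93.0 dB.

93.0 dB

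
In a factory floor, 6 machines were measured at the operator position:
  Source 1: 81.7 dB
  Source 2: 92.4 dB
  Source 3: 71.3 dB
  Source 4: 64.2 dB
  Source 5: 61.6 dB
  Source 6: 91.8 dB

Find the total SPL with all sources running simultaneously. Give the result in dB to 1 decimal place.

95.3 dB

Converting to relative power and adding: 10^(81.7/10) + 10^(92.4/10) + 10^(71.3/10) + 10^(64.2/10) + 10^(61.6/10) + 10^(91.8/10) = 3.417e+09.
L_total = 10·log₁₀(3.417e+09) = 95.3 dB.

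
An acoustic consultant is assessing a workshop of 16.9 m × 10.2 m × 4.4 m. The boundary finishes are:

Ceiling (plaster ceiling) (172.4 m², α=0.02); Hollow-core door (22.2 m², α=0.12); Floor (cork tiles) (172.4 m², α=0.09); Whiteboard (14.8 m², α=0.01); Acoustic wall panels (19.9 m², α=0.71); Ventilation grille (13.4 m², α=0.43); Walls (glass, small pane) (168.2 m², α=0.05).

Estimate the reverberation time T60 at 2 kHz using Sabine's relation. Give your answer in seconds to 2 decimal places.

2.44 s

A = Σ Sᵢαᵢ = 172.4·0.02 + 22.2·0.12 + 172.4·0.09 + 14.8·0.01 + 19.9·0.71 + 13.4·0.43 + 168.2·0.05 = 50.077 sabins.
Volume V = 16.9 × 10.2 × 4.4 = 758.472 m³.
RT60 = 0.161 · V / A = 0.161 × 758.472 / 50.077 = 2.44 s.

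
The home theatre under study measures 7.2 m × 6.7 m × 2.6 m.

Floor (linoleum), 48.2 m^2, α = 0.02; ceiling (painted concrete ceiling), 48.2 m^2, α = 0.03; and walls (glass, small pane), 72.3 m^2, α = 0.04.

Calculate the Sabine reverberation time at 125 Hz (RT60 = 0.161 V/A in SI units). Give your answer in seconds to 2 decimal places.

Equivalent absorption area: A = 48.2*0.02 + 48.2*0.03 + 72.3*0.04 = 5.302 m^2.
Room volume: 125.424 m³.
Sabine: RT60 = 0.161 × 125.424 / 5.302 = 3.81 s.

3.81 seconds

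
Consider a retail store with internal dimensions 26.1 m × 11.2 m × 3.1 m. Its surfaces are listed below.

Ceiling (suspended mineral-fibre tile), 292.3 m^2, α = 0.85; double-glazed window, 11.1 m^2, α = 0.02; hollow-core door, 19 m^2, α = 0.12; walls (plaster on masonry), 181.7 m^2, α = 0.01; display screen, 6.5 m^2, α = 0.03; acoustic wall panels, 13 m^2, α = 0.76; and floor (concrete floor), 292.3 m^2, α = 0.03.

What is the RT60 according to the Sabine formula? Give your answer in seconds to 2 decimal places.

Total absorption A = 292.3·0.85 + 11.1·0.02 + 19·0.12 + 181.7·0.01 + 6.5·0.03 + 13·0.76 + 292.3·0.03
  = 248.455 + 0.222 + 2.280 + 1.817 + 0.195 + 9.880 + 8.769 = 271.618 m^2 sabins.
Room volume: 906.192 m³.
Sabine: RT60 = 0.161 × 906.192 / 271.618 = 0.54 s.

0.54 s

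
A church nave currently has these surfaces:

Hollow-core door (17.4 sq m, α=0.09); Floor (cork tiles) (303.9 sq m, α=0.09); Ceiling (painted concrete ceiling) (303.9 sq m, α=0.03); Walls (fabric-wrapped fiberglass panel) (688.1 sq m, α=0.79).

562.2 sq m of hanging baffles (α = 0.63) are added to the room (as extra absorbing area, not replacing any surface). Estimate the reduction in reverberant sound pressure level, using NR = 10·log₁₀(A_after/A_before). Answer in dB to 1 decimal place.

Summing Sᵢαᵢ: 1.566 + 27.351 + 9.117 + 543.599 → A_before = 581.633 sabins.
Added absorption = 562.2 × 0.63 = 354.186 sabins.
New total A_after = 935.819 sabins.
NR = 10·log₁₀(935.819/581.633) = 2.1 dB.

2.1 dB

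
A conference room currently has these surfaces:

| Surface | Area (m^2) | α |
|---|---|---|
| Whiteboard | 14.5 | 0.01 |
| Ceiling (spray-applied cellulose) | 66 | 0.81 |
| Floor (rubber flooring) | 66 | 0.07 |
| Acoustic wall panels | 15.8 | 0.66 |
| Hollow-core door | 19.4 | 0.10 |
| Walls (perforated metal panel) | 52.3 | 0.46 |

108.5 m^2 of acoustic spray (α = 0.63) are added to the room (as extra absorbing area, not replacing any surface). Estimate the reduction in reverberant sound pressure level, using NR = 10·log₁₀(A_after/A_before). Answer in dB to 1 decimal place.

2.4 dB

A_before = Σ Sᵢαᵢ = 14.5×0.01 + 66×0.81 + 66×0.07 + 15.8×0.66 + 19.4×0.10 + 52.3×0.46 = 94.651 sabins.
Treatment contributes 108.5·0.63 = 68.355 sabins.
A_after = 94.651 + 68.355 = 163.006 sabins.
NR = 10·log₁₀(163.006/94.651) = 2.4 dB.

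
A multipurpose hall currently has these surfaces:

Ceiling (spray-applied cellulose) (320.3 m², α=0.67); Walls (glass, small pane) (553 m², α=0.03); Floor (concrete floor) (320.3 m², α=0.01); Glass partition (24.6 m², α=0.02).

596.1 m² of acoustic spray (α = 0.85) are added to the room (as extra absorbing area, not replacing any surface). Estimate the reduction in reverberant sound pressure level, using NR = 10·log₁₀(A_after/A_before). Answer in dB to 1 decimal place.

5.0 dB

Equivalent absorption area: A_before = 320.3·0.67 + 553·0.03 + 320.3·0.01 + 24.6·0.02 = 234.886 m².
Added absorption = 596.1 × 0.85 = 506.685 sabins.
A_after = 234.886 + 506.685 = 741.571 sabins.
NR = 10·log₁₀(741.571/234.886) = 5.0 dB.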